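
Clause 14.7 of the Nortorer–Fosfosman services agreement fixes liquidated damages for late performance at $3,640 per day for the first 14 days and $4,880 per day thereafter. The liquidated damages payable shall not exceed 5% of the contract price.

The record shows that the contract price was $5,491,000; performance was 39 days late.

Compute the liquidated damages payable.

$172,960

First 14 days: 14 × $3,640 = $50,960
Remaining days: (39 − 14) × $4,880 = $122,000
Accrued per-day damages: $50,960 + $122,000 = $172,960
Cap: 5% of $5,491,000 = $274,550
Cap at $274,550: $172,960 is within the cap, no reduction.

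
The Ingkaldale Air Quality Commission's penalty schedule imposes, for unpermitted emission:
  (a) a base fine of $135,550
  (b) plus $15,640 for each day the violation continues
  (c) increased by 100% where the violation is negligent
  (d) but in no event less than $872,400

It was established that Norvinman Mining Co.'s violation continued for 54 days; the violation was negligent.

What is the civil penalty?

Per-day component: 54 × $15,640 = $844,560
Base plus per-day: $135,550 + $844,560 = $980,110
Enhancement: 100% of $980,110 = $980,110
Enhanced fine: $980,110 + $980,110 = $1,960,220
Minimum $872,400: $1,960,220 meets the minimum, no increase.

Civil penalty: $1,960,220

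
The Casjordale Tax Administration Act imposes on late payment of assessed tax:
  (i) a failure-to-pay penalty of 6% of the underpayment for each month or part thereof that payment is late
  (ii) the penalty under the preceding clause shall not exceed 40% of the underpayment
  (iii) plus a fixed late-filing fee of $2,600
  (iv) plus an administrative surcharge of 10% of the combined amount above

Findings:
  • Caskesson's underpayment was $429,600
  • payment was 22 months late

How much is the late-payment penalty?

Accrued rate: 6% × 22 = 132%, capped at 40% → 40%
Failure-to-pay penalty: 40% of $429,600 = $171,840
Penalty before surcharge: $171,840 + $2,600 = $174,440
Administrative surcharge: 10% of $174,440 = $17,444
Total penalty: $174,440 + $17,444 = $191,884

$191,884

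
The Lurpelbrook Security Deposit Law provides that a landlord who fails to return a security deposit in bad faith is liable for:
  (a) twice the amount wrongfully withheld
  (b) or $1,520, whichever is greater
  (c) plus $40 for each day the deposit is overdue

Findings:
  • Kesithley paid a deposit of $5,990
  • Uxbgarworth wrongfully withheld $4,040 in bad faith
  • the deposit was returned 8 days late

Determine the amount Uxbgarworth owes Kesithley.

$8,400

Doubled: 2 × $4,040 = $8,080
Minimum $1,520: $8,080 meets the minimum, no increase.
Late-return penalty: 8 × $40 = $320
Damages plus late penalty: $8,080 + $320 = $8,400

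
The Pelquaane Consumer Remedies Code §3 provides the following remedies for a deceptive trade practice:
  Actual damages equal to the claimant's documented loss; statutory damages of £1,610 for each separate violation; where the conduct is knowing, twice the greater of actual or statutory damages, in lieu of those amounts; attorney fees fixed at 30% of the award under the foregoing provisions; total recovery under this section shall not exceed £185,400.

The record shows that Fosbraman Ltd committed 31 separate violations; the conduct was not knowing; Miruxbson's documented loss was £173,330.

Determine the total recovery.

£185,400

Statutory damages: 31 × £1,610 = £49,910
Conduct not knowing: the in-lieu enhancement does not apply.
Actual plus statutory damages: £173,330 + £49,910 = £223,240
Attorney fees: 30% of £223,240 = £66,972
Total before cap: £223,240 + £66,972 = £290,212
Cap at £185,400: £290,212 exceeds the cap → £185,400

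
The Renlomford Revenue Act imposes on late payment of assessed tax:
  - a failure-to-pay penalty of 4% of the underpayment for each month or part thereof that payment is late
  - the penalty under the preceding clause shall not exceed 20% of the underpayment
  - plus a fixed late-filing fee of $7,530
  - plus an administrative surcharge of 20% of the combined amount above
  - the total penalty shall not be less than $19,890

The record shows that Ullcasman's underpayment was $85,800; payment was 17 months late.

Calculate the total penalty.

Accrued rate: 4% × 17 = 68%, capped at 20% → 20%
Failure-to-pay penalty: 20% of $85,800 = $17,160
Penalty before surcharge: $17,160 + $7,530 = $24,690
Administrative surcharge: 20% of $24,690 = $4,938
Total penalty: $24,690 + $4,938 = $29,628
Minimum $19,890: $29,628 meets the minimum, no increase.

Penalty: $29,628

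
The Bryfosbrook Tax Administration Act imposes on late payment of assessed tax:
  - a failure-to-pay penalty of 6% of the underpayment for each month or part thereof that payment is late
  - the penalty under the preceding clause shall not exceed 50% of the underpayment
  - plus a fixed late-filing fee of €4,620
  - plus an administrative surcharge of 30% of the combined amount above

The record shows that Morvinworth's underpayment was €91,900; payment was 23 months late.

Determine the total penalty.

€65,741

Accrued rate: 6% × 23 = 138%, capped at 50% → 50%
Failure-to-pay penalty: 50% of €91,900 = €45,950
Penalty before surcharge: €45,950 + €4,620 = €50,570
Administrative surcharge: 30% of €50,570 = €15,171
Total penalty: €50,570 + €15,171 = €65,741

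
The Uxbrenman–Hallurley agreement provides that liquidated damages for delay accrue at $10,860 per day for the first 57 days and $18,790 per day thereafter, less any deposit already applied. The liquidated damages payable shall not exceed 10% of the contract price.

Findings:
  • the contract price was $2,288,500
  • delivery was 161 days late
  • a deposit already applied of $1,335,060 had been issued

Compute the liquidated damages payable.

First 57 days: 57 × $10,860 = $619,020
Remaining days: (161 − 57) × $18,790 = $1,954,160
Accrued per-day damages: $619,020 + $1,954,160 = $2,573,180
Less deposit already applied: $2,573,180 − $1,335,060 = $1,238,120
Cap: 10% of $2,288,500 = $228,850
Cap at $228,850: $1,238,120 exceeds the cap → $228,850

$228,850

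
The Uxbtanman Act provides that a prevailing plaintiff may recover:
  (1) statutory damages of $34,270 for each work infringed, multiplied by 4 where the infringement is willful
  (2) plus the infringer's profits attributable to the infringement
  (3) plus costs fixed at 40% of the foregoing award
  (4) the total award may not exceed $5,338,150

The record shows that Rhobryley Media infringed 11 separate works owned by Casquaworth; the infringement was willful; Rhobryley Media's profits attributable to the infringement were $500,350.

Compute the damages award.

Statutory damages: 11 × $34,270 = $376,970
Multiplied by 4: 4 × $376,970 = $1,507,880
Combined award: $1,507,880 + $500,350 = $2,008,230
Costs: 40% of $2,008,230 = $803,292
Award plus costs: $2,008,230 + $803,292 = $2,811,522
Cap at $5,338,150: $2,811,522 is within the cap, no reduction.

$2,811,522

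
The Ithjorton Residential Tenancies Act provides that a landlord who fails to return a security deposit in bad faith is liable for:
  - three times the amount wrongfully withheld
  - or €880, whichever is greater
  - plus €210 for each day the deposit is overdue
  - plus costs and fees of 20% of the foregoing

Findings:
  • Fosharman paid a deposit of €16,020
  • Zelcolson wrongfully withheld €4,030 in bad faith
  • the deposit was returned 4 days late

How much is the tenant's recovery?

€15,516

Trebled: 3 × €4,030 = €12,090
Minimum €880: €12,090 meets the minimum, no increase.
Late-return penalty: 4 × €210 = €840
Damages plus late penalty: €12,090 + €840 = €12,930
Costs and fees: 20% of €12,930 = €2,586
Total recovery: €12,930 + €2,586 = €15,516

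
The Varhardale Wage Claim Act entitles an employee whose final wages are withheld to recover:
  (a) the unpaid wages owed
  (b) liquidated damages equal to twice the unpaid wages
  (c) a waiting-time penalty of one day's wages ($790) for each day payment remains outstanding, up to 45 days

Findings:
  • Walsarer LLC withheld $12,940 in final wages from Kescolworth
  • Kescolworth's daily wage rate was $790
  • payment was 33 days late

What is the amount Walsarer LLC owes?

Doubled: 2 × $12,940 = $25,880
Penalty days: min(33, 45) = 33
Waiting-time penalty: 33 × $790 = $26,070
Total award: $12,940 + $25,880 + $26,070 = $64,890

$64,890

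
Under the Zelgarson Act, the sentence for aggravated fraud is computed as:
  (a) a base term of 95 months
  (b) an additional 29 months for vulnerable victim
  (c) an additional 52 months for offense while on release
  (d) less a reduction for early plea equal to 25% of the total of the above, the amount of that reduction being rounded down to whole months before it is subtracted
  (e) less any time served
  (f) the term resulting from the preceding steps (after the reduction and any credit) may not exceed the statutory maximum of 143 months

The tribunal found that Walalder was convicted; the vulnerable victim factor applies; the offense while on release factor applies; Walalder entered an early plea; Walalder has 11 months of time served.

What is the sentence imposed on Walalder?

121 months

Vulnerable victim enhancement: +29 months
Offense while on release enhancement: +52 months
Adjusted term: 95 months + 29 months + 52 months = 176 months
Early plea reduction: 25% of 176 months = 44 months (rounded down)
After reduction: 176 − 44 = 132 months
Less time served: 132 months − 11 months = 121 months
Cap at 143 months: 121 months is within the cap, no reduction.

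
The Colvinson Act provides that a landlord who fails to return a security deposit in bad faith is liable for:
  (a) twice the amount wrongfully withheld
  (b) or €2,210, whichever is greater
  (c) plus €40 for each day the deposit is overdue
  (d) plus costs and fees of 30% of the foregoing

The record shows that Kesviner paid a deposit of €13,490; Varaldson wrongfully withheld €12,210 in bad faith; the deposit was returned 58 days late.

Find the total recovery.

€34,762

Doubled: 2 × €12,210 = €24,420
Minimum €2,210: €24,420 meets the minimum, no increase.
Late-return penalty: 58 × €40 = €2,320
Damages plus late penalty: €24,420 + €2,320 = €26,740
Costs and fees: 30% of €26,740 = €8,022
Total recovery: €26,740 + €8,022 = €34,762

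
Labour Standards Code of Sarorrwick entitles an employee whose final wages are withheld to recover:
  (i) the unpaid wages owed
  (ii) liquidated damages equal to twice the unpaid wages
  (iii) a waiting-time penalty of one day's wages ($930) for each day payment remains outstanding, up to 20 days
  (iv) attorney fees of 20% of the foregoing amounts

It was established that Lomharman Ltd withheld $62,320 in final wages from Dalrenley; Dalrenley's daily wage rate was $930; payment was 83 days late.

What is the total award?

Doubled: 2 × $62,320 = $124,640
Penalty days: min(83, 20) = 20
Waiting-time penalty: 20 × $930 = $18,600
Subtotal: $62,320 + $124,640 + $18,600 = $205,560
Attorney fees: 20% of $205,560 = $41,112
Total award: $205,560 + $41,112 = $246,672

$246,672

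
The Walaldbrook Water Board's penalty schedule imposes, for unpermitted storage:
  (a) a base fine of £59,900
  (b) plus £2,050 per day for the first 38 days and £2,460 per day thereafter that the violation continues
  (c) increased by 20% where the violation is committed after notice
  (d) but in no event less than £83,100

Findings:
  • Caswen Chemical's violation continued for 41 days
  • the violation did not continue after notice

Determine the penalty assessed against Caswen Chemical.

£145,180

First 38 days: 38 × £2,050 = £77,900
Remaining days: (41 − 38) × £2,460 = £7,380
Per-day component: £77,900 + £7,380 = £85,280
Base plus per-day: £59,900 + £85,280 = £145,180
The violation did not continue after notice: no 20% increase.
Minimum £83,100: £145,180 meets the minimum, no increase.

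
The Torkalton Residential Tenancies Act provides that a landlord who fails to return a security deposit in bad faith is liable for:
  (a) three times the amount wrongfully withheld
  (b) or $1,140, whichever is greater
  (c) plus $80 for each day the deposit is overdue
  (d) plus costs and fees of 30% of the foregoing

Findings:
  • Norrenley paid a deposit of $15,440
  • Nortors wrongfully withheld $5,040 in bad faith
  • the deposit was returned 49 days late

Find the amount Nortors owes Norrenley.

Recovery: $24,752

Trebled: 3 × $5,040 = $15,120
Minimum $1,140: $15,120 meets the minimum, no increase.
Late-return penalty: 49 × $80 = $3,920
Damages plus late penalty: $15,120 + $3,920 = $19,040
Costs and fees: 30% of $19,040 = $5,712
Total recovery: $19,040 + $5,712 = $24,752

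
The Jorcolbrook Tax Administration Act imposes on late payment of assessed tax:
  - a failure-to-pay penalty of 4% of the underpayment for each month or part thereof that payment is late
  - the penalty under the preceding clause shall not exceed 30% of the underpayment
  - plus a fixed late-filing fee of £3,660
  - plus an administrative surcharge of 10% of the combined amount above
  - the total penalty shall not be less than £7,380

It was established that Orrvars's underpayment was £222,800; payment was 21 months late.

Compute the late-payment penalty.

£77,550

Accrued rate: 4% × 21 = 84%, capped at 30% → 30%
Failure-to-pay penalty: 30% of £222,800 = £66,840
Penalty before surcharge: £66,840 + £3,660 = £70,500
Administrative surcharge: 10% of £70,500 = £7,050
Total penalty: £70,500 + £7,050 = £77,550
Minimum £7,380: £77,550 meets the minimum, no increase.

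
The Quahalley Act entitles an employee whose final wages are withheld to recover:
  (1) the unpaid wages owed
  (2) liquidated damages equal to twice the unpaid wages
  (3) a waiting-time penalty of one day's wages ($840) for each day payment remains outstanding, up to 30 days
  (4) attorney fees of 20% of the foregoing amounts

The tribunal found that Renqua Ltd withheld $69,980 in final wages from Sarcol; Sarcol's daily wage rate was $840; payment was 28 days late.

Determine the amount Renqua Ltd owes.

$280,152

Doubled: 2 × $69,980 = $139,960
Penalty days: min(28, 30) = 28
Waiting-time penalty: 28 × $840 = $23,520
Subtotal: $69,980 + $139,960 + $23,520 = $233,460
Attorney fees: 20% of $233,460 = $46,692
Total award: $233,460 + $46,692 = $280,152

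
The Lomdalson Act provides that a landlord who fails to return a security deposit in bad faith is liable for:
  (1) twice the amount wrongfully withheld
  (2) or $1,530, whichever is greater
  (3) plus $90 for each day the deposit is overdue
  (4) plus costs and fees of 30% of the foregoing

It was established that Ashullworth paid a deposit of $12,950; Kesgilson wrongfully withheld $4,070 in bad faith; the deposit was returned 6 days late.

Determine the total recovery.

$11,284

Doubled: 2 × $4,070 = $8,140
Minimum $1,530: $8,140 meets the minimum, no increase.
Late-return penalty: 6 × $90 = $540
Damages plus late penalty: $8,140 + $540 = $8,680
Costs and fees: 30% of $8,680 = $2,604
Total recovery: $8,680 + $2,604 = $11,284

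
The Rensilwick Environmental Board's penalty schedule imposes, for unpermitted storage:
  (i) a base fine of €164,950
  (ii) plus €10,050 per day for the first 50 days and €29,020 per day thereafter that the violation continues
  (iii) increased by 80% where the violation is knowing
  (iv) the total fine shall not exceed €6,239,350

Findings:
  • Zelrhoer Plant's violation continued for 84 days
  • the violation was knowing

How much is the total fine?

€2,977,434

First 50 days: 50 × €10,050 = €502,500
Remaining days: (84 − 50) × €29,020 = €986,680
Per-day component: €502,500 + €986,680 = €1,489,180
Base plus per-day: €164,950 + €1,489,180 = €1,654,130
Enhancement: 80% of €1,654,130 = €1,323,304
Enhanced fine: €1,654,130 + €1,323,304 = €2,977,434
Cap at €6,239,350: €2,977,434 is within the cap, no reduction.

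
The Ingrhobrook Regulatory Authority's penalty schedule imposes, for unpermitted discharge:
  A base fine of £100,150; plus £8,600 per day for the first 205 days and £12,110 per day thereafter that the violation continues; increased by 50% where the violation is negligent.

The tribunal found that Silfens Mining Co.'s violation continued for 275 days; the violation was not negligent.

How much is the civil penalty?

First 205 days: 205 × £8,600 = £1,763,000
Remaining days: (275 − 205) × £12,110 = £847,700
Per-day component: £1,763,000 + £847,700 = £2,610,700
Base plus per-day: £100,150 + £2,610,700 = £2,710,850
The violation was not negligent: no 50% increase.

£2,710,850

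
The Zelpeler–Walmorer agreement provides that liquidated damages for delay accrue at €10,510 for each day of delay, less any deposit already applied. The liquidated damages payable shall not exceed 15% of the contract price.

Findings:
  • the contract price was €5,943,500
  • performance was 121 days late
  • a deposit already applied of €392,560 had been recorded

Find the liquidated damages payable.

Per-day damages: 121 × €10,510 = €1,271,710
Less deposit already applied: €1,271,710 − €392,560 = €879,150
Cap: 15% of €5,943,500 = €891,525
Cap at €891,525: €879,150 is within the cap, no reduction.

€879,150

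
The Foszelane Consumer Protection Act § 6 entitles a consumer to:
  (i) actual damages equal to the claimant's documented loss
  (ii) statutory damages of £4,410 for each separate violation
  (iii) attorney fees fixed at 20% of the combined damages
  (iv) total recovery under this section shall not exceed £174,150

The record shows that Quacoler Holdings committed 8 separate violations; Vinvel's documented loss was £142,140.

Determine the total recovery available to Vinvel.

£174,150

Statutory damages: 8 × £4,410 = £35,280
Combined damages: £142,140 + £35,280 = £177,420
Attorney fees: 20% of £177,420 = £35,484
Total before cap: £177,420 + £35,484 = £212,904
Cap at £174,150: £212,904 exceeds the cap → £174,150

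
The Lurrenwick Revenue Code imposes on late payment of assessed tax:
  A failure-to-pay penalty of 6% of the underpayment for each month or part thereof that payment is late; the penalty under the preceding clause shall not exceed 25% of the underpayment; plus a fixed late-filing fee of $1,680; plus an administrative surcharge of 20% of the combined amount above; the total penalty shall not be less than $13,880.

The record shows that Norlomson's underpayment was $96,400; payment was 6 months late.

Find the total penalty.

$30,936

Accrued rate: 6% × 6 = 36%, capped at 25% → 25%
Failure-to-pay penalty: 25% of $96,400 = $24,100
Penalty before surcharge: $24,100 + $1,680 = $25,780
Administrative surcharge: 20% of $25,780 = $5,156
Total penalty: $25,780 + $5,156 = $30,936
Minimum $13,880: $30,936 meets the minimum, no increase.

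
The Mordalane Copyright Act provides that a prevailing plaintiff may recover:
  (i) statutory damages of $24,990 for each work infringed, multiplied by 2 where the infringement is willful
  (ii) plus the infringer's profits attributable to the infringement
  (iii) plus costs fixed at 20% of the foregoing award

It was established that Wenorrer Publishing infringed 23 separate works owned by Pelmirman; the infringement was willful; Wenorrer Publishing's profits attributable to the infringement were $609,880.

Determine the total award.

Statutory damages: 23 × $24,990 = $574,770
Doubled: 2 × $574,770 = $1,149,540
Combined award: $1,149,540 + $609,880 = $1,759,420
Costs: 20% of $1,759,420 = $351,884
Award plus costs: $1,759,420 + $351,884 = $2,111,304

Award: $2,111,304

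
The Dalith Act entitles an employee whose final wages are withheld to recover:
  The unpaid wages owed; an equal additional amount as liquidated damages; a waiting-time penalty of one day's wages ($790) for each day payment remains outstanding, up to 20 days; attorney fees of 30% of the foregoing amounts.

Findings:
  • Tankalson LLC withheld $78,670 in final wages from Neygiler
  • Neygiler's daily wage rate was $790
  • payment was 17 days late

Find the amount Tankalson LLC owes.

Liquidated damages (equal amount): $78,670
Penalty days: min(17, 20) = 17
Waiting-time penalty: 17 × $790 = $13,430
Subtotal: $78,670 + $78,670 + $13,430 = $170,770
Attorney fees: 30% of $170,770 = $51,231
Total award: $170,770 + $51,231 = $222,001

$222,001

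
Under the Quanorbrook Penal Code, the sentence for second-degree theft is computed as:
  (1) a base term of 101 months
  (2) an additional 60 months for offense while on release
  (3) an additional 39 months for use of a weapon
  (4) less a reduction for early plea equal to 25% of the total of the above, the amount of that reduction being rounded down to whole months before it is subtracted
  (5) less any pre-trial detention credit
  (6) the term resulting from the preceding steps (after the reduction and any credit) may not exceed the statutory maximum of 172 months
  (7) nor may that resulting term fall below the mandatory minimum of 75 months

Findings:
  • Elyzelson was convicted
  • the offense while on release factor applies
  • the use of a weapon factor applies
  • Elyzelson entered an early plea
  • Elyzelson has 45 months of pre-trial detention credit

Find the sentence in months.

105 months

Offense while on release enhancement: +60 months
Use of a weapon enhancement: +39 months
Adjusted term: 101 months + 60 months + 39 months = 200 months
Early plea reduction: 25% of 200 months = 50 months (rounded down)
After reduction: 200 − 50 = 150 months
Less pre-trial detention credit: 150 months − 45 months = 105 months
Cap at 172 months: 105 months is within the cap, no reduction.
Minimum 75 months: 105 months meets the minimum, no increase.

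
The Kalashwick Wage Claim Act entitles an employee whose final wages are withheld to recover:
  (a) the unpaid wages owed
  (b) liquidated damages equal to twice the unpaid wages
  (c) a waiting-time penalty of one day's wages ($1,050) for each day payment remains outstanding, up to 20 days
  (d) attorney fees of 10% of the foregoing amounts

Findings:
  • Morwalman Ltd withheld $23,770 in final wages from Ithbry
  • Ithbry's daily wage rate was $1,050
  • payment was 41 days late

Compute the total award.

$101,541

Doubled: 2 × $23,770 = $47,540
Penalty days: min(41, 20) = 20
Waiting-time penalty: 20 × $1,050 = $21,000
Subtotal: $23,770 + $47,540 + $21,000 = $92,310
Attorney fees: 10% of $92,310 = $9,231
Total award: $92,310 + $9,231 = $101,541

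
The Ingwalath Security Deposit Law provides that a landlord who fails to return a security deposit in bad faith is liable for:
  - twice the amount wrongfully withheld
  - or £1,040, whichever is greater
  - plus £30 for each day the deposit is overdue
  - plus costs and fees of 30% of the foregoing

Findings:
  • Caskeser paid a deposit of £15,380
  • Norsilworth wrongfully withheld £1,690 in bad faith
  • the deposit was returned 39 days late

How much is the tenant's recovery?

Doubled: 2 × £1,690 = £3,380
Minimum £1,040: £3,380 meets the minimum, no increase.
Late-return penalty: 39 × £30 = £1,170
Damages plus late penalty: £3,380 + £1,170 = £4,550
Costs and fees: 30% of £4,550 = £1,365
Total recovery: £4,550 + £1,365 = £5,915

Recovery: £5,915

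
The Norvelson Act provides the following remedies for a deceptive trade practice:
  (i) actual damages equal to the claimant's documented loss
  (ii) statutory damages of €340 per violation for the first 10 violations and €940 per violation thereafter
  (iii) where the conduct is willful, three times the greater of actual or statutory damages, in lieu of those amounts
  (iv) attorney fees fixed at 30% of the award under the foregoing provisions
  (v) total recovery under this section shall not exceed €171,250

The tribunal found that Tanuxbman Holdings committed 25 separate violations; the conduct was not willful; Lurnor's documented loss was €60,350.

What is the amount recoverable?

€101,205

First 10 violations: 10 × €340 = €3,400
Remaining violations: (25 − 10) × €940 = €14,100
Statutory damages: €3,400 + €14,100 = €17,500
Conduct not willful: the in-lieu enhancement does not apply.
Actual plus statutory damages: €60,350 + €17,500 = €77,850
Attorney fees: 30% of €77,850 = €23,355
Total before cap: €77,850 + €23,355 = €101,205
Cap at €171,250: €101,205 is within the cap, no reduction.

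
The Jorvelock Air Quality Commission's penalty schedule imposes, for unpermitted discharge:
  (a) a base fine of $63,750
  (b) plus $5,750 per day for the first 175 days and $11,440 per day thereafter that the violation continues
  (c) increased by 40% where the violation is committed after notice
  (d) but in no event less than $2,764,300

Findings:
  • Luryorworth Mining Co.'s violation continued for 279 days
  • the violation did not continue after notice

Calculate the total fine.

$2,764,300

First 175 days: 175 × $5,750 = $1,006,250
Remaining days: (279 − 175) × $11,440 = $1,189,760
Per-day component: $1,006,250 + $1,189,760 = $2,196,010
Base plus per-day: $63,750 + $2,196,010 = $2,259,760
The violation did not continue after notice: no 40% increase.
Minimum $2,764,300: $2,259,760 is below the minimum → $2,764,300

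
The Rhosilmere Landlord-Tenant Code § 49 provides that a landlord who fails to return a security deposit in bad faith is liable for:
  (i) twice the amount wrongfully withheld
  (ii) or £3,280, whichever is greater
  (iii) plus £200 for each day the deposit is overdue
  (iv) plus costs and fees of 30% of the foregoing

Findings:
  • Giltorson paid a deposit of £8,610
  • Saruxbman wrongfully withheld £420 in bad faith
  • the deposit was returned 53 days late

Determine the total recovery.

£18,044

Doubled: 2 × £420 = £840
Minimum £3,280: £840 is below the minimum → £3,280
Late-return penalty: 53 × £200 = £10,600
Damages plus late penalty: £3,280 + £10,600 = £13,880
Costs and fees: 30% of £13,880 = £4,164
Total recovery: £13,880 + £4,164 = £18,044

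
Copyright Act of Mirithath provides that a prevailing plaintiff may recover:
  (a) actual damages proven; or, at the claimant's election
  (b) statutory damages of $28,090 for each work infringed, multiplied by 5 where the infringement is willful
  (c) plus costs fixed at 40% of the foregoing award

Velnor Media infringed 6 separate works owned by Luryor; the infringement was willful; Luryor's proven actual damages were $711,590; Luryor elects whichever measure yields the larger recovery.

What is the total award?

Statutory damages: 6 × $28,090 = $168,540
Multiplied by 5: 5 × $168,540 = $842,700
Greater of actual damages ($711,590) or enhanced statutory damages ($842,700): $842,700
Costs: 40% of $842,700 = $337,080
Award plus costs: $842,700 + $337,080 = $1,179,780

$1,179,780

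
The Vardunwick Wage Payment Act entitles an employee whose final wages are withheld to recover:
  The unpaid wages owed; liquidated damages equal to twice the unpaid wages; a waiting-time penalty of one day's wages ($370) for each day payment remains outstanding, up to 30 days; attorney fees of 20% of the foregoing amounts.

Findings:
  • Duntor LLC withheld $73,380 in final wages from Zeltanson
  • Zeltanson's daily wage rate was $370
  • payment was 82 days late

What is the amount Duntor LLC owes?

$277,488

Doubled: 2 × $73,380 = $146,760
Penalty days: min(82, 30) = 30
Waiting-time penalty: 30 × $370 = $11,100
Subtotal: $73,380 + $146,760 + $11,100 = $231,240
Attorney fees: 20% of $231,240 = $46,248
Total award: $231,240 + $46,248 = $277,488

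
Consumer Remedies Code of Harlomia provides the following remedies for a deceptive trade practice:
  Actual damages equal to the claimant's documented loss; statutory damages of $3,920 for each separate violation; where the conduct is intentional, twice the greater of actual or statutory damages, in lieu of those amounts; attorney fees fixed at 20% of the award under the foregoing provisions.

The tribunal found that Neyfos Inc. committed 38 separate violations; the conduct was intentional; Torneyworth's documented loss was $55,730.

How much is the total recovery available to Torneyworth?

$357,504

Statutory damages: 38 × $3,920 = $148,960
Greater of actual damages ($55,730) or statutory damages ($148,960): $148,960
Doubled: 2 × $148,960 = $297,920
Attorney fees: 20% of $297,920 = $59,584
Total recovery: $297,920 + $59,584 = $357,504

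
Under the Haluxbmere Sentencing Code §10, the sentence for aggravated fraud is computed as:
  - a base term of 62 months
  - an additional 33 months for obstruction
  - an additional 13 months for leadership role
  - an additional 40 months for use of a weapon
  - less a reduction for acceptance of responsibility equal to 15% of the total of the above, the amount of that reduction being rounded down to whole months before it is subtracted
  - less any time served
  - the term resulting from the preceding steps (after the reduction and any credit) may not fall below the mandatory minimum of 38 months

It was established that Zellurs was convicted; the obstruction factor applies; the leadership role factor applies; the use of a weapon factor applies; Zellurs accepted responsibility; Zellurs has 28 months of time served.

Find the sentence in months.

98 months

Obstruction enhancement: +33 months
Leadership role enhancement: +13 months
Use of a weapon enhancement: +40 months
Adjusted term: 62 months + 33 months + 13 months + 40 months = 148 months
Acceptance of responsibility reduction: 15% of 148 months = 22 months (rounded down)
After reduction: 148 − 22 = 126 months
Less time served: 126 months − 28 months = 98 months
Minimum 38 months: 98 months meets the minimum, no increase.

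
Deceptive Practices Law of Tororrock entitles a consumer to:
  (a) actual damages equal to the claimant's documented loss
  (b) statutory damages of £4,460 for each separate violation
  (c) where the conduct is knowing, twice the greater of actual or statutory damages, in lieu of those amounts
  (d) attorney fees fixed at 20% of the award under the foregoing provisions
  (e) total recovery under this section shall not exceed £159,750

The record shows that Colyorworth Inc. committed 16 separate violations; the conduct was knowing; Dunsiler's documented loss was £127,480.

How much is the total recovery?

£159,750

Statutory damages: 16 × £4,460 = £71,360
Greater of actual damages (£127,480) or statutory damages (£71,360): £127,480
Doubled: 2 × £127,480 = £254,960
Attorney fees: 20% of £254,960 = £50,992
Total before cap: £254,960 + £50,992 = £305,952
Cap at £159,750: £305,952 exceeds the cap → £159,750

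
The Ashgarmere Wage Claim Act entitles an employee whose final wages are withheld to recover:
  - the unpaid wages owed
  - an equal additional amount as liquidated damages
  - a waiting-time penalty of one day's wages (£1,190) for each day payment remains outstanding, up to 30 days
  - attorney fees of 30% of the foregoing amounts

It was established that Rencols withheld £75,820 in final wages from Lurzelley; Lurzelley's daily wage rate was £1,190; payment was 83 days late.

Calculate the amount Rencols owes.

Liquidated damages (equal amount): £75,820
Penalty days: min(83, 30) = 30
Waiting-time penalty: 30 × £1,190 = £35,700
Subtotal: £75,820 + £75,820 + £35,700 = £187,340
Attorney fees: 30% of £187,340 = £56,202
Total award: £187,340 + £56,202 = £243,542

£243,542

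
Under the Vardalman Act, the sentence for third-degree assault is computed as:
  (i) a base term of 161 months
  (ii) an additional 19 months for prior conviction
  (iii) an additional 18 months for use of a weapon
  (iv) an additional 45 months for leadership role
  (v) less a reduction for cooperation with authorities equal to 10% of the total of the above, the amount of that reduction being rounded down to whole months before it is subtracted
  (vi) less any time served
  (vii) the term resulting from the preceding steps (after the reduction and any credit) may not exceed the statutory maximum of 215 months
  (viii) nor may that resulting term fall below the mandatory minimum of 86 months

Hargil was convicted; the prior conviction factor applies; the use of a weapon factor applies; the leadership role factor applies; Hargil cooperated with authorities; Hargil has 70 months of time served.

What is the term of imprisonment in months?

149 months

Prior conviction enhancement: +19 months
Use of a weapon enhancement: +18 months
Leadership role enhancement: +45 months
Adjusted term: 161 months + 19 months + 18 months + 45 months = 243 months
Cooperation with authorities reduction: 10% of 243 months = 24 months (rounded down)
After reduction: 243 − 24 = 219 months
Less time served: 219 months − 70 months = 149 months
Cap at 215 months: 149 months is within the cap, no reduction.
Minimum 86 months: 149 months meets the minimum, no increase.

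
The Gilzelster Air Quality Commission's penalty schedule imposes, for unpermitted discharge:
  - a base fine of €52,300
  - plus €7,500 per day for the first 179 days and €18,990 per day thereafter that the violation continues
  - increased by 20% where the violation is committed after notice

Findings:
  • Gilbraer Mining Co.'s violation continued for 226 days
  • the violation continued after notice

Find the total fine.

€2,744,796

First 179 days: 179 × €7,500 = €1,342,500
Remaining days: (226 − 179) × €18,990 = €892,530
Per-day component: €1,342,500 + €892,530 = €2,235,030
Base plus per-day: €52,300 + €2,235,030 = €2,287,330
Enhancement: 20% of €2,287,330 = €457,466
Enhanced fine: €2,287,330 + €457,466 = €2,744,796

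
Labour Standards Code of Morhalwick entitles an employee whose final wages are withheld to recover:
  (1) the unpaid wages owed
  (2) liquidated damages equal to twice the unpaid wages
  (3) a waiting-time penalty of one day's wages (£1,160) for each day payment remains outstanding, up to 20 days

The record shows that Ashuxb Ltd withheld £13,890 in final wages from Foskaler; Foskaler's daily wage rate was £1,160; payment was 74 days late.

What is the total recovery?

Doubled: 2 × £13,890 = £27,780
Penalty days: min(74, 20) = 20
Waiting-time penalty: 20 × £1,160 = £23,200
Total award: £13,890 + £27,780 + £23,200 = £64,870

Total award: £64,870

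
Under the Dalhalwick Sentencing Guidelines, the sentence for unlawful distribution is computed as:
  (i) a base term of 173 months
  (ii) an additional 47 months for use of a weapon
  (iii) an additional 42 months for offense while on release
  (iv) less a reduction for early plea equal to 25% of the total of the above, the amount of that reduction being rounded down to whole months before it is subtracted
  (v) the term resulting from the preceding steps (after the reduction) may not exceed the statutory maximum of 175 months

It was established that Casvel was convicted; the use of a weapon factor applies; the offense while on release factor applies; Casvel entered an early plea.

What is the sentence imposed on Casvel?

175 months

Use of a weapon enhancement: +47 months
Offense while on release enhancement: +42 months
Adjusted term: 173 months + 47 months + 42 months = 262 months
Early plea reduction: 25% of 262 months = 65 months (rounded down)
After reduction: 262 − 65 = 197 months
Cap at 175 months: 197 months exceeds the cap → 175 months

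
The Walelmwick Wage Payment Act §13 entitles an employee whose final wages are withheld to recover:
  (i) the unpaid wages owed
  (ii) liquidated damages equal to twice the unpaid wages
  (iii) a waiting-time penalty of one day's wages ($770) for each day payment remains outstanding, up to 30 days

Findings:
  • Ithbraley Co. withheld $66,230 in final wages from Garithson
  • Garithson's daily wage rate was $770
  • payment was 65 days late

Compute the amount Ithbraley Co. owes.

Doubled: 2 × $66,230 = $132,460
Penalty days: min(65, 30) = 30
Waiting-time penalty: 30 × $770 = $23,100
Total award: $66,230 + $132,460 + $23,100 = $221,790

$221,790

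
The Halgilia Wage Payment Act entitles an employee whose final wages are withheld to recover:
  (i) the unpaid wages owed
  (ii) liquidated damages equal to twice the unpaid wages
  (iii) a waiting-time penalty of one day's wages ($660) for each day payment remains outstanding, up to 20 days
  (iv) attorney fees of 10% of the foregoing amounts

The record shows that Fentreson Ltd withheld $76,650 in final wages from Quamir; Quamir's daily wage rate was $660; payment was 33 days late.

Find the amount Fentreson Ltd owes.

Doubled: 2 × $76,650 = $153,300
Penalty days: min(33, 20) = 20
Waiting-time penalty: 20 × $660 = $13,200
Subtotal: $76,650 + $153,300 + $13,200 = $243,150
Attorney fees: 10% of $243,150 = $24,315
Total award: $243,150 + $24,315 = $267,465

$267,465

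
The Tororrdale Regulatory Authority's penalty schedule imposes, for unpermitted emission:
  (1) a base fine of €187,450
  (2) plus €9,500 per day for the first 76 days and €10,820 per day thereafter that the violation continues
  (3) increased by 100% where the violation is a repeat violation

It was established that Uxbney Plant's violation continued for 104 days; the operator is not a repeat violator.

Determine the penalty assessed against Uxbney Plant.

€1,212,410

First 76 days: 76 × €9,500 = €722,000
Remaining days: (104 − 76) × €10,820 = €302,960
Per-day component: €722,000 + €302,960 = €1,024,960
Base plus per-day: €187,450 + €1,024,960 = €1,212,410
The operator is not a repeat violator: no 100% increase.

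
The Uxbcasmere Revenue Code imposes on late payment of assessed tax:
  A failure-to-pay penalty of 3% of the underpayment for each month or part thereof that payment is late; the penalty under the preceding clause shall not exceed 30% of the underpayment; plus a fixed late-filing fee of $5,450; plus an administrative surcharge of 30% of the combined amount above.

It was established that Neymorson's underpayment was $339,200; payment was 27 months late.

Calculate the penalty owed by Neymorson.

Accrued rate: 3% × 27 = 81%, capped at 30% → 30%
Failure-to-pay penalty: 30% of $339,200 = $101,760
Penalty before surcharge: $101,760 + $5,450 = $107,210
Administrative surcharge: 30% of $107,210 = $32,163
Total penalty: $107,210 + $32,163 = $139,373

$139,373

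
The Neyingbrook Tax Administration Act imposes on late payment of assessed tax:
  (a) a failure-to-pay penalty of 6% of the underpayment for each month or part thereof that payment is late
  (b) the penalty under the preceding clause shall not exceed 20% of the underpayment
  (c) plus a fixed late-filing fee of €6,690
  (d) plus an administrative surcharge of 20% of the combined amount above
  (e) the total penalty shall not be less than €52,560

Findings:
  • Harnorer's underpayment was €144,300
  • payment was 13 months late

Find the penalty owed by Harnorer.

Accrued rate: 6% × 13 = 78%, capped at 20% → 20%
Failure-to-pay penalty: 20% of €144,300 = €28,860
Penalty before surcharge: €28,860 + €6,690 = €35,550
Administrative surcharge: 20% of €35,550 = €7,110
Total penalty: €35,550 + €7,110 = €42,660
Minimum €52,560: €42,660 is below the minimum → €52,560

€52,560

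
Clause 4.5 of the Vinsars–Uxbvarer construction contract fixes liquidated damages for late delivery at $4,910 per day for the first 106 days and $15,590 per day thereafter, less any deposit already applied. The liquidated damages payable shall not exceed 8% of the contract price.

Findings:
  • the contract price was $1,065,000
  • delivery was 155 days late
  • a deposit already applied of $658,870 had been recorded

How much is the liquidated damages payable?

First 106 days: 106 × $4,910 = $520,460
Remaining days: (155 − 106) × $15,590 = $763,910
Accrued per-day damages: $520,460 + $763,910 = $1,284,370
Less deposit already applied: $1,284,370 − $658,870 = $625,500
Cap: 8% of $1,065,000 = $85,200
Cap at $85,200: $625,500 exceeds the cap → $85,200

$85,200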